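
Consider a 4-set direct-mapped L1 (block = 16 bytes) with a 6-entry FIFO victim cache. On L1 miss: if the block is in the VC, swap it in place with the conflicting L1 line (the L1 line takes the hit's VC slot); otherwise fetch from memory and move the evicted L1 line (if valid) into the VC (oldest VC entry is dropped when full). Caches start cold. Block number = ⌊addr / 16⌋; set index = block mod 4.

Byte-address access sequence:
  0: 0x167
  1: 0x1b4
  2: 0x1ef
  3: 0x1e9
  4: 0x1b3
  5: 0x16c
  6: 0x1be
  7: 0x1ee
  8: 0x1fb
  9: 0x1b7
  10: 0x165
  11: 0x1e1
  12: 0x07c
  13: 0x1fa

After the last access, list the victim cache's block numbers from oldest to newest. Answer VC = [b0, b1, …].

VC = [22, 7, 27]

#0 0x167→b22/s2 MISS; vc=[]
#1 0x1b4→b27/s3 MISS; vc=[]
#2 0x1ef→b30/s2 MISS; vc=[22]
#3 0x1e9→b30/s2 L1-HIT; vc=[22]
#4 0x1b3→b27/s3 L1-HIT; vc=[22]
#5 0x16c→b22/s2 VC-HIT; vc=[30]
#6 0x1be→b27/s3 L1-HIT; vc=[30]
#7 0x1ee→b30/s2 VC-HIT; vc=[22]
#8 0x1fb→b31/s3 MISS; vc=[22,27]
#9 0x1b7→b27/s3 VC-HIT; vc=[22,31]
#10 0x165→b22/s2 VC-HIT; vc=[30,31]
#11 0x1e1→b30/s2 VC-HIT; vc=[22,31]
#12 0x7c→b7/s3 MISS; vc=[22,31,27]
#13 0x1fa→b31/s3 VC-HIT; vc=[22,7,27]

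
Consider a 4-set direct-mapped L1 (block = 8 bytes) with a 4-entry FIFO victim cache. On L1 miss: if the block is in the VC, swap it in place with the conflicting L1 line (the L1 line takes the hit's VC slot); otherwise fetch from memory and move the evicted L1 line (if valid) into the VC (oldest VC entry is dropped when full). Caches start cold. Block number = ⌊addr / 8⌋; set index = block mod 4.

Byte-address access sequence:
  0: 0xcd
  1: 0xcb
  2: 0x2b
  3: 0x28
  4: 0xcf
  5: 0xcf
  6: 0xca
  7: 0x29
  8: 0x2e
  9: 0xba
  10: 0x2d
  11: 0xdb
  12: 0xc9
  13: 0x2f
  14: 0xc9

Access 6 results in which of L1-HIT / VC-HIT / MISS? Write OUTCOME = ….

OUTCOME = L1-HIT

  [0] addr=0xcd blk=25 s=1: MISS | VC []
  [1] addr=0xcb blk=25 s=1: L1-HIT | VC []
  [2] addr=0x2b blk=5 s=1: MISS | VC [25]
  [3] addr=0x28 blk=5 s=1: L1-HIT | VC [25]
  [4] addr=0xcf blk=25 s=1: VC-HIT | VC [5]
  [5] addr=0xcf blk=25 s=1: L1-HIT | VC [5]
  [6] addr=0xca blk=25 s=1: L1-HIT | VC [5]
  [7] addr=0x29 blk=5 s=1: VC-HIT | VC [25]
  [8] addr=0x2e blk=5 s=1: L1-HIT | VC [25]
  [9] addr=0xba blk=23 s=3: MISS | VC [25]
  [10] addr=0x2d blk=5 s=1: L1-HIT | VC [25]
  [11] addr=0xdb blk=27 s=3: MISS | VC [25, 23]
  [12] addr=0xc9 blk=25 s=1: VC-HIT | VC [5, 23]
  [13] addr=0x2f blk=5 s=1: VC-HIT | VC [25, 23]
  [14] addr=0xc9 blk=25 s=1: VC-HIT | VC [5, 23]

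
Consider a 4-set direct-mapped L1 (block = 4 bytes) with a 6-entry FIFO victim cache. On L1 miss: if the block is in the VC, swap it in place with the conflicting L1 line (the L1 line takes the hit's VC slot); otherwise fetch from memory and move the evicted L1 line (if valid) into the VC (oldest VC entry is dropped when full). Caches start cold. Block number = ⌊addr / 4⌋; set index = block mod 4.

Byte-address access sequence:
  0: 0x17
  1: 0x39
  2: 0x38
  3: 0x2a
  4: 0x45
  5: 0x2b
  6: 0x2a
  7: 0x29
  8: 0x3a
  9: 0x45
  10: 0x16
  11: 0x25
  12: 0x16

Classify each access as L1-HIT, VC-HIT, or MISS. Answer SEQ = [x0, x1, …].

SEQ = [MISS, MISS, L1-HIT, MISS, MISS, L1-HIT, L1-HIT, L1-HIT, VC-HIT, L1-HIT, VC-HIT, MISS, VC-HIT]

#0 0x17→b5/s1 MISS; vc=[]
#1 0x39→b14/s2 MISS; vc=[]
#2 0x38→b14/s2 L1-HIT; vc=[]
#3 0x2a→b10/s2 MISS; vc=[14]
#4 0x45→b17/s1 MISS; vc=[14,5]
#5 0x2b→b10/s2 L1-HIT; vc=[14,5]
#6 0x2a→b10/s2 L1-HIT; vc=[14,5]
#7 0x29→b10/s2 L1-HIT; vc=[14,5]
#8 0x3a→b14/s2 VC-HIT; vc=[10,5]
#9 0x45→b17/s1 L1-HIT; vc=[10,5]
#10 0x16→b5/s1 VC-HIT; vc=[10,17]
#11 0x25→b9/s1 MISS; vc=[10,17,5]
#12 0x16→b5/s1 VC-HIT; vc=[10,17,9]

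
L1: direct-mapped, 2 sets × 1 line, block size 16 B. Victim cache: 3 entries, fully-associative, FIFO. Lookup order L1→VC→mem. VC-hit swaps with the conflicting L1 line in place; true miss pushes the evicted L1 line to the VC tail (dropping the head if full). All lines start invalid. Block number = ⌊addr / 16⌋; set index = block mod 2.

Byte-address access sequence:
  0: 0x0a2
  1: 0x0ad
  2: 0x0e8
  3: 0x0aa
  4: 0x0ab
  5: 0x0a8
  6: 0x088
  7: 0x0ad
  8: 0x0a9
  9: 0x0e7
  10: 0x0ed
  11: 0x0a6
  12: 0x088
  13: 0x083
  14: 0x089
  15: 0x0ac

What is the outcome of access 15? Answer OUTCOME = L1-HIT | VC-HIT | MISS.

OUTCOME = VC-HIT

  [0] addr=0xa2 blk=10 s=0: MISS | VC []
  [1] addr=0xad blk=10 s=0: L1-HIT | VC []
  [2] addr=0xe8 blk=14 s=0: MISS | VC [10]
  [3] addr=0xaa blk=10 s=0: VC-HIT | VC [14]
  [4] addr=0xab blk=10 s=0: L1-HIT | VC [14]
  [5] addr=0xa8 blk=10 s=0: L1-HIT | VC [14]
  [6] addr=0x88 blk=8 s=0: MISS | VC [14, 10]
  [7] addr=0xad blk=10 s=0: VC-HIT | VC [14, 8]
  [8] addr=0xa9 blk=10 s=0: L1-HIT | VC [14, 8]
  [9] addr=0xe7 blk=14 s=0: VC-HIT | VC [10, 8]
  [10] addr=0xed blk=14 s=0: L1-HIT | VC [10, 8]
  [11] addr=0xa6 blk=10 s=0: VC-HIT | VC [14, 8]
  [12] addr=0x88 blk=8 s=0: VC-HIT | VC [14, 10]
  [13] addr=0x83 blk=8 s=0: L1-HIT | VC [14, 10]
  [14] addr=0x89 blk=8 s=0: L1-HIT | VC [14, 10]
  [15] addr=0xac blk=10 s=0: VC-HIT | VC [14, 8]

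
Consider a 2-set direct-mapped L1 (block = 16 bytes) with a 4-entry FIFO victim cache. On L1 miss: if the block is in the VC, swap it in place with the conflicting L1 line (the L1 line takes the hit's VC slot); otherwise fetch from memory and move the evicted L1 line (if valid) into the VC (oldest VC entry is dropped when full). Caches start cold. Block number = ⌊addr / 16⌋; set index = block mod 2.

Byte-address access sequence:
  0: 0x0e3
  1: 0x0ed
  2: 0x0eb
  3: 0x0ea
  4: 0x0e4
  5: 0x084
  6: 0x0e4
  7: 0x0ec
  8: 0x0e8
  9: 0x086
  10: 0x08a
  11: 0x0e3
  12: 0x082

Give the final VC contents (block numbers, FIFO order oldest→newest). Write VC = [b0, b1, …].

  [0] addr=0xe3 blk=14 s=0: MISS | VC []
  [1] addr=0xed blk=14 s=0: L1-HIT | VC []
  [2] addr=0xeb blk=14 s=0: L1-HIT | VC []
  [3] addr=0xea blk=14 s=0: L1-HIT | VC []
  [4] addr=0xe4 blk=14 s=0: L1-HIT | VC []
  [5] addr=0x84 blk=8 s=0: MISS | VC [14]
  [6] addr=0xe4 blk=14 s=0: VC-HIT | VC [8]
  [7] addr=0xec blk=14 s=0: L1-HIT | VC [8]
  [8] addr=0xe8 blk=14 s=0: L1-HIT | VC [8]
  [9] addr=0x86 blk=8 s=0: VC-HIT | VC [14]
  [10] addr=0x8a blk=8 s=0: L1-HIT | VC [14]
  [11] addr=0xe3 blk=14 s=0: VC-HIT | VC [8]
  [12] addr=0x82 blk=8 s=0: VC-HIT | VC [14]

VC = [14]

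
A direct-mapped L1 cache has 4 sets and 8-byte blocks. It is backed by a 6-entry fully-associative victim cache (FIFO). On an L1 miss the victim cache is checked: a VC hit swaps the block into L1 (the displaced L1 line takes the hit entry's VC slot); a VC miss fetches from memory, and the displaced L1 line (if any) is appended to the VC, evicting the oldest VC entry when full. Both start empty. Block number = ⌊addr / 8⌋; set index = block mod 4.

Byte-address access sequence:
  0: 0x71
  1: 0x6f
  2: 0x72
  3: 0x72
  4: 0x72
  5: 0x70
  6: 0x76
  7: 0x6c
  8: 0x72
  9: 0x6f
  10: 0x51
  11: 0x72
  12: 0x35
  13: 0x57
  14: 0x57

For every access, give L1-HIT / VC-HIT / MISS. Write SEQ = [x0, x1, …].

  [0] addr=0x71 blk=14 s=2: MISS | VC []
  [1] addr=0x6f blk=13 s=1: MISS | VC []
  [2] addr=0x72 blk=14 s=2: L1-HIT | VC []
  [3] addr=0x72 blk=14 s=2: L1-HIT | VC []
  [4] addr=0x72 blk=14 s=2: L1-HIT | VC []
  [5] addr=0x70 blk=14 s=2: L1-HIT | VC []
  [6] addr=0x76 blk=14 s=2: L1-HIT | VC []
  [7] addr=0x6c blk=13 s=1: L1-HIT | VC []
  [8] addr=0x72 blk=14 s=2: L1-HIT | VC []
  [9] addr=0x6f blk=13 s=1: L1-HIT | VC []
  [10] addr=0x51 blk=10 s=2: MISS | VC [14]
  [11] addr=0x72 blk=14 s=2: VC-HIT | VC [10]
  [12] addr=0x35 blk=6 s=2: MISS | VC [10, 14]
  [13] addr=0x57 blk=10 s=2: VC-HIT | VC [6, 14]
  [14] addr=0x57 blk=10 s=2: L1-HIT | VC [6, 14]

SEQ = [MISS, MISS, L1-HIT, L1-HIT, L1-HIT, L1-HIT, L1-HIT, L1-HIT, L1-HIT, L1-HIT, MISS, VC-HIT, MISS, VC-HIT, L1-HIT]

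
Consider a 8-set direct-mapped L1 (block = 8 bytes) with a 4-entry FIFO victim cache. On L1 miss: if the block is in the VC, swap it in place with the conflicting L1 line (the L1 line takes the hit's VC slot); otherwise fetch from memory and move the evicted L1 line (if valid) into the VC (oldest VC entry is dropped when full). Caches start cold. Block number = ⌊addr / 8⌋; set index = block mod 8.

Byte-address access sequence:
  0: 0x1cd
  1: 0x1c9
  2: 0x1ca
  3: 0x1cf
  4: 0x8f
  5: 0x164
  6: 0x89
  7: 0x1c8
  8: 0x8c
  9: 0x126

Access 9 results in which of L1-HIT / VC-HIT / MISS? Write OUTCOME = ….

0: 0x1cd (blk 57, set 1) → MISS  vc=[]
1: 0x1c9 (blk 57, set 1) → L1-HIT  vc=[]
2: 0x1ca (blk 57, set 1) → L1-HIT  vc=[]
3: 0x1cf (blk 57, set 1) → L1-HIT  vc=[]
4: 0x8f (blk 17, set 1) → MISS  vc=[57]
5: 0x164 (blk 44, set 4) → MISS  vc=[57]
6: 0x89 (blk 17, set 1) → L1-HIT  vc=[57]
7: 0x1c8 (blk 57, set 1) → VC-HIT  vc=[17]
8: 0x8c (blk 17, set 1) → VC-HIT  vc=[57]
9: 0x126 (blk 36, set 4) → MISS  vc=[57, 44]

OUTCOME = MISS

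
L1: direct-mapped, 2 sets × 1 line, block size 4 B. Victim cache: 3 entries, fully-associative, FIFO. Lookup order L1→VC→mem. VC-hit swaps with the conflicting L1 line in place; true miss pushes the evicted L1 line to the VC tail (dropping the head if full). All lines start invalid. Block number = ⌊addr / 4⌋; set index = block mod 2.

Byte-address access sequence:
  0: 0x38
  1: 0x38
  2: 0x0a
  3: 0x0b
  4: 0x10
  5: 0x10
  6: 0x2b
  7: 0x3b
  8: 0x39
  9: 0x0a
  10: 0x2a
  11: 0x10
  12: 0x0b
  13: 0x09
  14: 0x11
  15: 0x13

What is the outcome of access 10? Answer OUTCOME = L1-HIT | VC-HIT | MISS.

OUTCOME = VC-HIT

  [0] addr=0x38 blk=14 s=0: MISS | VC []
  [1] addr=0x38 blk=14 s=0: L1-HIT | VC []
  [2] addr=0xa blk=2 s=0: MISS | VC [14]
  [3] addr=0xb blk=2 s=0: L1-HIT | VC [14]
  [4] addr=0x10 blk=4 s=0: MISS | VC [14, 2]
  [5] addr=0x10 blk=4 s=0: L1-HIT | VC [14, 2]
  [6] addr=0x2b blk=10 s=0: MISS | VC [14, 2, 4]
  [7] addr=0x3b blk=14 s=0: VC-HIT | VC [10, 2, 4]
  [8] addr=0x39 blk=14 s=0: L1-HIT | VC [10, 2, 4]
  [9] addr=0xa blk=2 s=0: VC-HIT | VC [10, 14, 4]
  [10] addr=0x2a blk=10 s=0: VC-HIT | VC [2, 14, 4]
  [11] addr=0x10 blk=4 s=0: VC-HIT | VC [2, 14, 10]
  [12] addr=0xb blk=2 s=0: VC-HIT | VC [4, 14, 10]
  [13] addr=0x9 blk=2 s=0: L1-HIT | VC [4, 14, 10]
  [14] addr=0x11 blk=4 s=0: VC-HIT | VC [2, 14, 10]
  [15] addr=0x13 blk=4 s=0: L1-HIT | VC [2, 14, 10]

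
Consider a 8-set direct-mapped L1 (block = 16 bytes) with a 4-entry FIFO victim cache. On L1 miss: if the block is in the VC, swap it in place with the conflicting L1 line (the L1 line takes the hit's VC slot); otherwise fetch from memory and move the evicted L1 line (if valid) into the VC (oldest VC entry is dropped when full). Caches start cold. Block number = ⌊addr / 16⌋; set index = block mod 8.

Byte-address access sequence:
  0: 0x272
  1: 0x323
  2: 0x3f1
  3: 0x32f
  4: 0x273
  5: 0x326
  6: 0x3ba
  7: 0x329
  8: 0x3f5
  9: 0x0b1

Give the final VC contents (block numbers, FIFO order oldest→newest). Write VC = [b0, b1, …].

VC = [39, 59]

  [0] addr=0x272 blk=39 s=7: MISS | VC []
  [1] addr=0x323 blk=50 s=2: MISS | VC []
  [2] addr=0x3f1 blk=63 s=7: MISS | VC [39]
  [3] addr=0x32f blk=50 s=2: L1-HIT | VC [39]
  [4] addr=0x273 blk=39 s=7: VC-HIT | VC [63]
  [5] addr=0x326 blk=50 s=2: L1-HIT | VC [63]
  [6] addr=0x3ba blk=59 s=3: MISS | VC [63]
  [7] addr=0x329 blk=50 s=2: L1-HIT | VC [63]
  [8] addr=0x3f5 blk=63 s=7: VC-HIT | VC [39]
  [9] addr=0xb1 blk=11 s=3: MISS | VC [39, 59]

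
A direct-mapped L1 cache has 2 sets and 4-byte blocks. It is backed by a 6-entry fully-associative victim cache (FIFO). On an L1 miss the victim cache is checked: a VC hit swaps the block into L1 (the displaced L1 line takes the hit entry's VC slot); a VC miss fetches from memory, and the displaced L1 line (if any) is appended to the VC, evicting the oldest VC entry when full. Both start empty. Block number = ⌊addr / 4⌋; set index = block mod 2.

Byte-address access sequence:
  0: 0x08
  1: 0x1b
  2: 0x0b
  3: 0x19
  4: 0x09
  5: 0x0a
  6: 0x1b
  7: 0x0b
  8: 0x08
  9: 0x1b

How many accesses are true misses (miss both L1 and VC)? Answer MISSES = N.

#0 0x8→b2/s0 MISS; vc=[]
#1 0x1b→b6/s0 MISS; vc=[2]
#2 0xb→b2/s0 VC-HIT; vc=[6]
#3 0x19→b6/s0 VC-HIT; vc=[2]
#4 0x9→b2/s0 VC-HIT; vc=[6]
#5 0xa→b2/s0 L1-HIT; vc=[6]
#6 0x1b→b6/s0 VC-HIT; vc=[2]
#7 0xb→b2/s0 VC-HIT; vc=[6]
#8 0x8→b2/s0 L1-HIT; vc=[6]
#9 0x1b→b6/s0 VC-HIT; vc=[2]

MISSES = 2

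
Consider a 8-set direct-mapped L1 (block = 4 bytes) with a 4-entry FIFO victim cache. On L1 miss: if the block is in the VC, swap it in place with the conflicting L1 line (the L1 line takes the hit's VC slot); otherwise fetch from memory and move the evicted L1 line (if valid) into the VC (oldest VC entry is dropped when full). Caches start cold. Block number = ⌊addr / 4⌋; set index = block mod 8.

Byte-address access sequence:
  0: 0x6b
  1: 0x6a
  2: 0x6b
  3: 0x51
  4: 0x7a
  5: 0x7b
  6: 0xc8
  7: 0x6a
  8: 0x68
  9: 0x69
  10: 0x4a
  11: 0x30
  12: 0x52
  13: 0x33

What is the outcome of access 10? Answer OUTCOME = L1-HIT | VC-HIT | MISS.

OUTCOME = MISS

0: 0x6b (blk 26, set 2) → MISS  vc=[]
1: 0x6a (blk 26, set 2) → L1-HIT  vc=[]
2: 0x6b (blk 26, set 2) → L1-HIT  vc=[]
3: 0x51 (blk 20, set 4) → MISS  vc=[]
4: 0x7a (blk 30, set 6) → MISS  vc=[]
5: 0x7b (blk 30, set 6) → L1-HIT  vc=[]
6: 0xc8 (blk 50, set 2) → MISS  vc=[26]
7: 0x6a (blk 26, set 2) → VC-HIT  vc=[50]
8: 0x68 (blk 26, set 2) → L1-HIT  vc=[50]
9: 0x69 (blk 26, set 2) → L1-HIT  vc=[50]
10: 0x4a (blk 18, set 2) → MISS  vc=[50, 26]
11: 0x30 (blk 12, set 4) → MISS  vc=[50, 26, 20]
12: 0x52 (blk 20, set 4) → VC-HIT  vc=[50, 26, 12]
13: 0x33 (blk 12, set 4) → VC-HIT  vc=[50, 26, 20]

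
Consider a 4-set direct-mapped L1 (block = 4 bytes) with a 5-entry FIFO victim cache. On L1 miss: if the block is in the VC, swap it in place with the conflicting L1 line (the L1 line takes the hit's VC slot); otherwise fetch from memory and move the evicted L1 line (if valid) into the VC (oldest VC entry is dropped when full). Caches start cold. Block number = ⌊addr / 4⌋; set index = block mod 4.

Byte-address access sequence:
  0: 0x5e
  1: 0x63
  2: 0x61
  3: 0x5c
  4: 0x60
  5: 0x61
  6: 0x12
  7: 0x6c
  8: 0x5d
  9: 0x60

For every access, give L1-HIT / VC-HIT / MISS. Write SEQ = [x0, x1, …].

#0 0x5e→b23/s3 MISS; vc=[]
#1 0x63→b24/s0 MISS; vc=[]
#2 0x61→b24/s0 L1-HIT; vc=[]
#3 0x5c→b23/s3 L1-HIT; vc=[]
#4 0x60→b24/s0 L1-HIT; vc=[]
#5 0x61→b24/s0 L1-HIT; vc=[]
#6 0x12→b4/s0 MISS; vc=[24]
#7 0x6c→b27/s3 MISS; vc=[24,23]
#8 0x5d→b23/s3 VC-HIT; vc=[24,27]
#9 0x60→b24/s0 VC-HIT; vc=[4,27]

SEQ = [MISS, MISS, L1-HIT, L1-HIT, L1-HIT, L1-HIT, MISS, MISS, VC-HIT, VC-HIT]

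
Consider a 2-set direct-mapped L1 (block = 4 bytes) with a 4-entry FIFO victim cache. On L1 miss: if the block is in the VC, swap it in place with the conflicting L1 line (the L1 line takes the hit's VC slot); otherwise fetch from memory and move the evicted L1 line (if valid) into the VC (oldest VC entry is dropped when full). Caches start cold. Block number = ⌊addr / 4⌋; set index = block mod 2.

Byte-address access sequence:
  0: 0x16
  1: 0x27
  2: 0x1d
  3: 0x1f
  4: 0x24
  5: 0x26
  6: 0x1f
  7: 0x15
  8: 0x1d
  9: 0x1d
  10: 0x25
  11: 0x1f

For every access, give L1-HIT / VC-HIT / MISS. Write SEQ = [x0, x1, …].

0: 0x16 (blk 5, set 1) → MISS  vc=[]
1: 0x27 (blk 9, set 1) → MISS  vc=[5]
2: 0x1d (blk 7, set 1) → MISS  vc=[5, 9]
3: 0x1f (blk 7, set 1) → L1-HIT  vc=[5, 9]
4: 0x24 (blk 9, set 1) → VC-HIT  vc=[5, 7]
5: 0x26 (blk 9, set 1) → L1-HIT  vc=[5, 7]
6: 0x1f (blk 7, set 1) → VC-HIT  vc=[5, 9]
7: 0x15 (blk 5, set 1) → VC-HIT  vc=[7, 9]
8: 0x1d (blk 7, set 1) → VC-HIT  vc=[5, 9]
9: 0x1d (blk 7, set 1) → L1-HIT  vc=[5, 9]
10: 0x25 (blk 9, set 1) → VC-HIT  vc=[5, 7]
11: 0x1f (blk 7, set 1) → VC-HIT  vc=[5, 9]

SEQ = [MISS, MISS, MISS, L1-HIT, VC-HIT, L1-HIT, VC-HIT, VC-HIT, VC-HIT, L1-HIT, VC-HIT, VC-HIT]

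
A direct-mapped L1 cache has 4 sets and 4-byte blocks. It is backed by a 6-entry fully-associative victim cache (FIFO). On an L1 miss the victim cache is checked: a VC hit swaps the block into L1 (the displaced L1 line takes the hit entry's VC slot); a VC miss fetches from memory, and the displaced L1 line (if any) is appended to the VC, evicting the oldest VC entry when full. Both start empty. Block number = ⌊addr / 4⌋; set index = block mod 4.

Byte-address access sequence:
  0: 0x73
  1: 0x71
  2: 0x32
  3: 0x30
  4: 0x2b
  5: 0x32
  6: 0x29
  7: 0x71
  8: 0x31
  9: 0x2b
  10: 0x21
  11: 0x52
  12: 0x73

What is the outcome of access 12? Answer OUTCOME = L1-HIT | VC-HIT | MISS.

OUTCOME = VC-HIT

0: 0x73 (blk 28, set 0) → MISS  vc=[]
1: 0x71 (blk 28, set 0) → L1-HIT  vc=[]
2: 0x32 (blk 12, set 0) → MISS  vc=[28]
3: 0x30 (blk 12, set 0) → L1-HIT  vc=[28]
4: 0x2b (blk 10, set 2) → MISS  vc=[28]
5: 0x32 (blk 12, set 0) → L1-HIT  vc=[28]
6: 0x29 (blk 10, set 2) → L1-HIT  vc=[28]
7: 0x71 (blk 28, set 0) → VC-HIT  vc=[12]
8: 0x31 (blk 12, set 0) → VC-HIT  vc=[28]
9: 0x2b (blk 10, set 2) → L1-HIT  vc=[28]
10: 0x21 (blk 8, set 0) → MISS  vc=[28, 12]
11: 0x52 (blk 20, set 0) → MISS  vc=[28, 12, 8]
12: 0x73 (blk 28, set 0) → VC-HIT  vc=[20, 12, 8]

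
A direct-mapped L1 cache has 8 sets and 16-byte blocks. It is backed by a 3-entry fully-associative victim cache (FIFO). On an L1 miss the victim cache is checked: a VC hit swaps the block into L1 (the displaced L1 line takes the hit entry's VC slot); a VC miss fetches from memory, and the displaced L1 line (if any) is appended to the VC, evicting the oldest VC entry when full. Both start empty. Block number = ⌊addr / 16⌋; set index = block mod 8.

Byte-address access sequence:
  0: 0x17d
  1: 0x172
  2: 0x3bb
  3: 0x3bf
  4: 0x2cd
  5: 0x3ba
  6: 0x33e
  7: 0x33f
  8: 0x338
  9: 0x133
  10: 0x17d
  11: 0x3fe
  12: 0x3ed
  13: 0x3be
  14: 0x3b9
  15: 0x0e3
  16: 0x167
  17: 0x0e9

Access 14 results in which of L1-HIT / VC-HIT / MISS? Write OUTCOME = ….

  [0] addr=0x17d blk=23 s=7: MISS | VC []
  [1] addr=0x172 blk=23 s=7: L1-HIT | VC []
  [2] addr=0x3bb blk=59 s=3: MISS | VC []
  [3] addr=0x3bf blk=59 s=3: L1-HIT | VC []
  [4] addr=0x2cd blk=44 s=4: MISS | VC []
  [5] addr=0x3ba blk=59 s=3: L1-HIT | VC []
  [6] addr=0x33e blk=51 s=3: MISS | VC [59]
  [7] addr=0x33f blk=51 s=3: L1-HIT | VC [59]
  [8] addr=0x338 blk=51 s=3: L1-HIT | VC [59]
  [9] addr=0x133 blk=19 s=3: MISS | VC [59, 51]
  [10] addr=0x17d blk=23 s=7: L1-HIT | VC [59, 51]
  [11] addr=0x3fe blk=63 s=7: MISS | VC [59, 51, 23]
  [12] addr=0x3ed blk=62 s=6: MISS | VC [59, 51, 23]
  [13] addr=0x3be blk=59 s=3: VC-HIT | VC [19, 51, 23]
  [14] addr=0x3b9 blk=59 s=3: L1-HIT | VC [19, 51, 23]
  [15] addr=0xe3 blk=14 s=6: MISS | VC [51, 23, 62]
  [16] addr=0x167 blk=22 s=6: MISS | VC [23, 62, 14]
  [17] addr=0xe9 blk=14 s=6: VC-HIT | VC [23, 62, 22]

OUTCOME = L1-HIT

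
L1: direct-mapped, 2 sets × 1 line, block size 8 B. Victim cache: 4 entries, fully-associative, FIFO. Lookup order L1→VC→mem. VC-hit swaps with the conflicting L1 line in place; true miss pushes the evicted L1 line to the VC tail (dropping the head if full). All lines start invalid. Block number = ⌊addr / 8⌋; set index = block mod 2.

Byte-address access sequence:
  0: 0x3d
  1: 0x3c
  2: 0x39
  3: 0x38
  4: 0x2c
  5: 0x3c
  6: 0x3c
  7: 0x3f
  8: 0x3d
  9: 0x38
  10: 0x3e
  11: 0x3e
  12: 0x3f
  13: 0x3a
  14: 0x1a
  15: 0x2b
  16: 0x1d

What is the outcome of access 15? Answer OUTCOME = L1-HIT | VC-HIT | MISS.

OUTCOME = VC-HIT

  [0] addr=0x3d blk=7 s=1: MISS | VC []
  [1] addr=0x3c blk=7 s=1: L1-HIT | VC []
  [2] addr=0x39 blk=7 s=1: L1-HIT | VC []
  [3] addr=0x38 blk=7 s=1: L1-HIT | VC []
  [4] addr=0x2c blk=5 s=1: MISS | VC [7]
  [5] addr=0x3c blk=7 s=1: VC-HIT | VC [5]
  [6] addr=0x3c blk=7 s=1: L1-HIT | VC [5]
  [7] addr=0x3f blk=7 s=1: L1-HIT | VC [5]
  [8] addr=0x3d blk=7 s=1: L1-HIT | VC [5]
  [9] addr=0x38 blk=7 s=1: L1-HIT | VC [5]
  [10] addr=0x3e blk=7 s=1: L1-HIT | VC [5]
  [11] addr=0x3e blk=7 s=1: L1-HIT | VC [5]
  [12] addr=0x3f blk=7 s=1: L1-HIT | VC [5]
  [13] addr=0x3a blk=7 s=1: L1-HIT | VC [5]
  [14] addr=0x1a blk=3 s=1: MISS | VC [5, 7]
  [15] addr=0x2b blk=5 s=1: VC-HIT | VC [3, 7]
  [16] addr=0x1d blk=3 s=1: VC-HIT | VC [5, 7]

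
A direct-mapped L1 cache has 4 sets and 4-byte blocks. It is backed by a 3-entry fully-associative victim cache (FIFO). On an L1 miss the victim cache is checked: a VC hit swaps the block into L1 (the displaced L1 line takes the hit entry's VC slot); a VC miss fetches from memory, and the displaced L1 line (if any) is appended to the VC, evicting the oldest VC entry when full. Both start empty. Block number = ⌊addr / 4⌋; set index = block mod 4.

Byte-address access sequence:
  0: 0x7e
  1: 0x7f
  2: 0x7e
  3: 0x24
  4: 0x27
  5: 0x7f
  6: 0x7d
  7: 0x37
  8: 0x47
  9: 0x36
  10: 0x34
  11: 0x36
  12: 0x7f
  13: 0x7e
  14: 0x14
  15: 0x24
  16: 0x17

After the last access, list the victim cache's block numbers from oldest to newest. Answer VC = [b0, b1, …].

  [0] addr=0x7e blk=31 s=3: MISS | VC []
  [1] addr=0x7f blk=31 s=3: L1-HIT | VC []
  [2] addr=0x7e blk=31 s=3: L1-HIT | VC []
  [3] addr=0x24 blk=9 s=1: MISS | VC []
  [4] addr=0x27 blk=9 s=1: L1-HIT | VC []
  [5] addr=0x7f blk=31 s=3: L1-HIT | VC []
  [6] addr=0x7d blk=31 s=3: L1-HIT | VC []
  [7] addr=0x37 blk=13 s=1: MISS | VC [9]
  [8] addr=0x47 blk=17 s=1: MISS | VC [9, 13]
  [9] addr=0x36 blk=13 s=1: VC-HIT | VC [9, 17]
  [10] addr=0x34 blk=13 s=1: L1-HIT | VC [9, 17]
  [11] addr=0x36 blk=13 s=1: L1-HIT | VC [9, 17]
  [12] addr=0x7f blk=31 s=3: L1-HIT | VC [9, 17]
  [13] addr=0x7e blk=31 s=3: L1-HIT | VC [9, 17]
  [14] addr=0x14 blk=5 s=1: MISS | VC [9, 17, 13]
  [15] addr=0x24 blk=9 s=1: VC-HIT | VC [5, 17, 13]
  [16] addr=0x17 blk=5 s=1: VC-HIT | VC [9, 17, 13]

VC = [9, 17, 13]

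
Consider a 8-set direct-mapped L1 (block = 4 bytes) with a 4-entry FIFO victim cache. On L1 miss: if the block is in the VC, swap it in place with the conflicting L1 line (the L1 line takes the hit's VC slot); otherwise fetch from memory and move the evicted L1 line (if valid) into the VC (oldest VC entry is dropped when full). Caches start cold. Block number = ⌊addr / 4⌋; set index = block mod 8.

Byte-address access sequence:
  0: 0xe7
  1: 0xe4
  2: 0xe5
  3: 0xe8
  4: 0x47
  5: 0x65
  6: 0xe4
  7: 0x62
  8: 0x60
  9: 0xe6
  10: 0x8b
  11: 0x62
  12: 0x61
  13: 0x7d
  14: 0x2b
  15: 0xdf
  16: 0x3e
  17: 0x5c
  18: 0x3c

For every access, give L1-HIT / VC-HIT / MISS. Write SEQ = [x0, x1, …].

SEQ = [MISS, L1-HIT, L1-HIT, MISS, MISS, MISS, VC-HIT, MISS, L1-HIT, L1-HIT, MISS, L1-HIT, L1-HIT, MISS, MISS, MISS, MISS, MISS, VC-HIT]

  [0] addr=0xe7 blk=57 s=1: MISS | VC []
  [1] addr=0xe4 blk=57 s=1: L1-HIT | VC []
  [2] addr=0xe5 blk=57 s=1: L1-HIT | VC []
  [3] addr=0xe8 blk=58 s=2: MISS | VC []
  [4] addr=0x47 blk=17 s=1: MISS | VC [57]
  [5] addr=0x65 blk=25 s=1: MISS | VC [57, 17]
  [6] addr=0xe4 blk=57 s=1: VC-HIT | VC [25, 17]
  [7] addr=0x62 blk=24 s=0: MISS | VC [25, 17]
  [8] addr=0x60 blk=24 s=0: L1-HIT | VC [25, 17]
  [9] addr=0xe6 blk=57 s=1: L1-HIT | VC [25, 17]
  [10] addr=0x8b blk=34 s=2: MISS | VC [25, 17, 58]
  [11] addr=0x62 blk=24 s=0: L1-HIT | VC [25, 17, 58]
  [12] addr=0x61 blk=24 s=0: L1-HIT | VC [25, 17, 58]
  [13] addr=0x7d blk=31 s=7: MISS | VC [25, 17, 58]
  [14] addr=0x2b blk=10 s=2: MISS | VC [25, 17, 58, 34]
  [15] addr=0xdf blk=55 s=7: MISS | VC [17, 58, 34, 31]
  [16] addr=0x3e blk=15 s=7: MISS | VC [58, 34, 31, 55]
  [17] addr=0x5c blk=23 s=7: MISS | VC [34, 31, 55, 15]
  [18] addr=0x3c blk=15 s=7: VC-HIT | VC [34, 31, 55, 23]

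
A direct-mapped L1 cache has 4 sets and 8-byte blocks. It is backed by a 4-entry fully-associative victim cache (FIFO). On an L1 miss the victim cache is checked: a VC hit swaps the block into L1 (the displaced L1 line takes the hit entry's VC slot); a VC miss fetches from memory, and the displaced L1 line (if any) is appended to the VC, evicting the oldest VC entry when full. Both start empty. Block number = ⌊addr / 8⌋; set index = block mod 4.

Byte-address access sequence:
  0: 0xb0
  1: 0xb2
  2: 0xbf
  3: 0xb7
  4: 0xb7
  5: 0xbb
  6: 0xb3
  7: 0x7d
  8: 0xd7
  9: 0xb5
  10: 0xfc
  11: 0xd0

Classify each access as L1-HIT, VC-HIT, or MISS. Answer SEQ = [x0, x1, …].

#0 0xb0→b22/s2 MISS; vc=[]
#1 0xb2→b22/s2 L1-HIT; vc=[]
#2 0xbf→b23/s3 MISS; vc=[]
#3 0xb7→b22/s2 L1-HIT; vc=[]
#4 0xb7→b22/s2 L1-HIT; vc=[]
#5 0xbb→b23/s3 L1-HIT; vc=[]
#6 0xb3→b22/s2 L1-HIT; vc=[]
#7 0x7d→b15/s3 MISS; vc=[23]
#8 0xd7→b26/s2 MISS; vc=[23,22]
#9 0xb5→b22/s2 VC-HIT; vc=[23,26]
#10 0xfc→b31/s3 MISS; vc=[23,26,15]
#11 0xd0→b26/s2 VC-HIT; vc=[23,22,15]

SEQ = [MISS, L1-HIT, MISS, L1-HIT, L1-HIT, L1-HIT, L1-HIT, MISS, MISS, VC-HIT, MISS, VC-HIT]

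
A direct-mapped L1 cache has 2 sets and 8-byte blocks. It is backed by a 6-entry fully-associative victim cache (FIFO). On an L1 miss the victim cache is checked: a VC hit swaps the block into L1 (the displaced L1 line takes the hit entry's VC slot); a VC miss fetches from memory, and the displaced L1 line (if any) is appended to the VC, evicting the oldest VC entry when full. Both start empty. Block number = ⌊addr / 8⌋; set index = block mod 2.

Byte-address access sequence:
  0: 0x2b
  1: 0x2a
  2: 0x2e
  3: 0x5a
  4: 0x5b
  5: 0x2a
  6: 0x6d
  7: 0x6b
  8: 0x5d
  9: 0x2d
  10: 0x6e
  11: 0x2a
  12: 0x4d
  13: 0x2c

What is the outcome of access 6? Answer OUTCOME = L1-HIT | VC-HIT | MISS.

0: 0x2b (blk 5, set 1) → MISS  vc=[]
1: 0x2a (blk 5, set 1) → L1-HIT  vc=[]
2: 0x2e (blk 5, set 1) → L1-HIT  vc=[]
3: 0x5a (blk 11, set 1) → MISS  vc=[5]
4: 0x5b (blk 11, set 1) → L1-HIT  vc=[5]
5: 0x2a (blk 5, set 1) → VC-HIT  vc=[11]
6: 0x6d (blk 13, set 1) → MISS  vc=[11, 5]
7: 0x6b (blk 13, set 1) → L1-HIT  vc=[11, 5]
8: 0x5d (blk 11, set 1) → VC-HIT  vc=[13, 5]
9: 0x2d (blk 5, set 1) → VC-HIT  vc=[13, 11]
10: 0x6e (blk 13, set 1) → VC-HIT  vc=[5, 11]
11: 0x2a (blk 5, set 1) → VC-HIT  vc=[13, 11]
12: 0x4d (blk 9, set 1) → MISS  vc=[13, 11, 5]
13: 0x2c (blk 5, set 1) → VC-HIT  vc=[13, 11, 9]

OUTCOME = MISS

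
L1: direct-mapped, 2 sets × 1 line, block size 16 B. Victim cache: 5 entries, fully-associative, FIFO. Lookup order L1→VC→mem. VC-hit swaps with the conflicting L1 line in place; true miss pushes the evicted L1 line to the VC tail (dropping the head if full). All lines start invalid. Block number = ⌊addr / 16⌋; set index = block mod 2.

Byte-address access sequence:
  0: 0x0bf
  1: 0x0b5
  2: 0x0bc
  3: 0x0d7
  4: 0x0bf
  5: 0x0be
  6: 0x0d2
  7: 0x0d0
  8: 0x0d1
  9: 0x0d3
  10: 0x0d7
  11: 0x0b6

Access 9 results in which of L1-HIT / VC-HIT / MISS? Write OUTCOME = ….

#0 0xbf→b11/s1 MISS; vc=[]
#1 0xb5→b11/s1 L1-HIT; vc=[]
#2 0xbc→b11/s1 L1-HIT; vc=[]
#3 0xd7→b13/s1 MISS; vc=[11]
#4 0xbf→b11/s1 VC-HIT; vc=[13]
#5 0xbe→b11/s1 L1-HIT; vc=[13]
#6 0xd2→b13/s1 VC-HIT; vc=[11]
#7 0xd0→b13/s1 L1-HIT; vc=[11]
#8 0xd1→b13/s1 L1-HIT; vc=[11]
#9 0xd3→b13/s1 L1-HIT; vc=[11]
#10 0xd7→b13/s1 L1-HIT; vc=[11]
#11 0xb6→b11/s1 VC-HIT; vc=[13]

OUTCOME = L1-HIT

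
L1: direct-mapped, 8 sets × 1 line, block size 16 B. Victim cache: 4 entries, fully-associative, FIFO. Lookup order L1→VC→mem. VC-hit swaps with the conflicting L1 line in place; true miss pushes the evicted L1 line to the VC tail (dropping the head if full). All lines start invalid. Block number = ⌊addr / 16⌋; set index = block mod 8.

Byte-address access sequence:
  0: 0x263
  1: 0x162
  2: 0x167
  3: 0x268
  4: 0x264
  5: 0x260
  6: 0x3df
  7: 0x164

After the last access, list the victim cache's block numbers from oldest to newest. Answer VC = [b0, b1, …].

#0 0x263→b38/s6 MISS; vc=[]
#1 0x162→b22/s6 MISS; vc=[38]
#2 0x167→b22/s6 L1-HIT; vc=[38]
#3 0x268→b38/s6 VC-HIT; vc=[22]
#4 0x264→b38/s6 L1-HIT; vc=[22]
#5 0x260→b38/s6 L1-HIT; vc=[22]
#6 0x3df→b61/s5 MISS; vc=[22]
#7 0x164→b22/s6 VC-HIT; vc=[38]

VC = [38]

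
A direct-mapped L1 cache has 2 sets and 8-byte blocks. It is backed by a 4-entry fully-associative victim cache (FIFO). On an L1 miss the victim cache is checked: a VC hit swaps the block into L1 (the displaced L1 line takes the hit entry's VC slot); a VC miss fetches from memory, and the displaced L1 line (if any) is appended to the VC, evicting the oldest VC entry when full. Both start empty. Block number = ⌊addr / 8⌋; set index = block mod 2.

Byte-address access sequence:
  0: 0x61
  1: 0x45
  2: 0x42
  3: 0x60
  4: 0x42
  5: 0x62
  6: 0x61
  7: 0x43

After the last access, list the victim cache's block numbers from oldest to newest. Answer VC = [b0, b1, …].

  [0] addr=0x61 blk=12 s=0: MISS | VC []
  [1] addr=0x45 blk=8 s=0: MISS | VC [12]
  [2] addr=0x42 blk=8 s=0: L1-HIT | VC [12]
  [3] addr=0x60 blk=12 s=0: VC-HIT | VC [8]
  [4] addr=0x42 blk=8 s=0: VC-HIT | VC [12]
  [5] addr=0x62 blk=12 s=0: VC-HIT | VC [8]
  [6] addr=0x61 blk=12 s=0: L1-HIT | VC [8]
  [7] addr=0x43 blk=8 s=0: VC-HIT | VC [12]

VC = [12]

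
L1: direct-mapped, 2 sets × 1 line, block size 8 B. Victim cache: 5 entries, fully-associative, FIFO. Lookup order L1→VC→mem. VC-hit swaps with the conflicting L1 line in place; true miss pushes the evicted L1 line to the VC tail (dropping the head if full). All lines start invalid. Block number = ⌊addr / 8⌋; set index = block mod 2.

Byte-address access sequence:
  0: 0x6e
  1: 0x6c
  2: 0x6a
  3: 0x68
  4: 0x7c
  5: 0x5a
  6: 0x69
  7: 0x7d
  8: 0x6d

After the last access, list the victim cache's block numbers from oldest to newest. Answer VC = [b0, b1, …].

VC = [11, 15]

0: 0x6e (blk 13, set 1) → MISS  vc=[]
1: 0x6c (blk 13, set 1) → L1-HIT  vc=[]
2: 0x6a (blk 13, set 1) → L1-HIT  vc=[]
3: 0x68 (blk 13, set 1) → L1-HIT  vc=[]
4: 0x7c (blk 15, set 1) → MISS  vc=[13]
5: 0x5a (blk 11, set 1) → MISS  vc=[13, 15]
6: 0x69 (blk 13, set 1) → VC-HIT  vc=[11, 15]
7: 0x7d (blk 15, set 1) → VC-HIT  vc=[11, 13]
8: 0x6d (blk 13, set 1) → VC-HIT  vc=[11, 15]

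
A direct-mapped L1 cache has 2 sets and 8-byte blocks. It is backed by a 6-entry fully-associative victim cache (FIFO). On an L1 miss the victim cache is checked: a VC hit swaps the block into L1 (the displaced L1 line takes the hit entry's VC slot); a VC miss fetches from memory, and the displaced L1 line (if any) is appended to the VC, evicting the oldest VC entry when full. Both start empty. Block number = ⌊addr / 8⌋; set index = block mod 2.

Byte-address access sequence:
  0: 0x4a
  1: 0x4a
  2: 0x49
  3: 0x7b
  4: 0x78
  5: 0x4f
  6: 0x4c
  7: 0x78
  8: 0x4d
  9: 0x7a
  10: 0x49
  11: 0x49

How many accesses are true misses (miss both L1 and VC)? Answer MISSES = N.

#0 0x4a→b9/s1 MISS; vc=[]
#1 0x4a→b9/s1 L1-HIT; vc=[]
#2 0x49→b9/s1 L1-HIT; vc=[]
#3 0x7b→b15/s1 MISS; vc=[9]
#4 0x78→b15/s1 L1-HIT; vc=[9]
#5 0x4f→b9/s1 VC-HIT; vc=[15]
#6 0x4c→b9/s1 L1-HIT; vc=[15]
#7 0x78→b15/s1 VC-HIT; vc=[9]
#8 0x4d→b9/s1 VC-HIT; vc=[15]
#9 0x7a→b15/s1 VC-HIT; vc=[9]
#10 0x49→b9/s1 VC-HIT; vc=[15]
#11 0x49→b9/s1 L1-HIT; vc=[15]

MISSES = 2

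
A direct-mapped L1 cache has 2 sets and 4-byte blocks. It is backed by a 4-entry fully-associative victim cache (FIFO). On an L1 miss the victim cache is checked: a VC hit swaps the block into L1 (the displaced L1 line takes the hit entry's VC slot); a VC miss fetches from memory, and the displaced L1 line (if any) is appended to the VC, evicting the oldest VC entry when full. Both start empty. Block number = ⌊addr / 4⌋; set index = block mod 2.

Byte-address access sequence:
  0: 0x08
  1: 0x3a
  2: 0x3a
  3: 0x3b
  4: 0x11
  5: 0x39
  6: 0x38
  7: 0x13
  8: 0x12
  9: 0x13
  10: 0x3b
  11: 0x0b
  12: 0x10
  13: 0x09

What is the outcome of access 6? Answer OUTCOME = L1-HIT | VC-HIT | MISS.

OUTCOME = L1-HIT

#0 0x8→b2/s0 MISS; vc=[]
#1 0x3a→b14/s0 MISS; vc=[2]
#2 0x3a→b14/s0 L1-HIT; vc=[2]
#3 0x3b→b14/s0 L1-HIT; vc=[2]
#4 0x11→b4/s0 MISS; vc=[2,14]
#5 0x39→b14/s0 VC-HIT; vc=[2,4]
#6 0x38→b14/s0 L1-HIT; vc=[2,4]
#7 0x13→b4/s0 VC-HIT; vc=[2,14]
#8 0x12→b4/s0 L1-HIT; vc=[2,14]
#9 0x13→b4/s0 L1-HIT; vc=[2,14]
#10 0x3b→b14/s0 VC-HIT; vc=[2,4]
#11 0xb→b2/s0 VC-HIT; vc=[14,4]
#12 0x10→b4/s0 VC-HIT; vc=[14,2]
#13 0x9→b2/s0 VC-HIT; vc=[14,4]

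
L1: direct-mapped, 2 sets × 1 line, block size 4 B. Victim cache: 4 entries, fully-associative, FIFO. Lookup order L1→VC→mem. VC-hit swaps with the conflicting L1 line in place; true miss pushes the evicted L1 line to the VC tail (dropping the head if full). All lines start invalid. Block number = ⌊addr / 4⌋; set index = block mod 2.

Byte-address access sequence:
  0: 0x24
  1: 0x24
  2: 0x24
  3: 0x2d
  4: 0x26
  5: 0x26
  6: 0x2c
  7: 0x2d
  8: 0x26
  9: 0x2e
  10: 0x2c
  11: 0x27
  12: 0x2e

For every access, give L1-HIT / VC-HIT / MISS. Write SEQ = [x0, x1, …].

SEQ = [MISS, L1-HIT, L1-HIT, MISS, VC-HIT, L1-HIT, VC-HIT, L1-HIT, VC-HIT, VC-HIT, L1-HIT, VC-HIT, VC-HIT]

0: 0x24 (blk 9, set 1) → MISS  vc=[]
1: 0x24 (blk 9, set 1) → L1-HIT  vc=[]
2: 0x24 (blk 9, set 1) → L1-HIT  vc=[]
3: 0x2d (blk 11, set 1) → MISS  vc=[9]
4: 0x26 (blk 9, set 1) → VC-HIT  vc=[11]
5: 0x26 (blk 9, set 1) → L1-HIT  vc=[11]
6: 0x2c (blk 11, set 1) → VC-HIT  vc=[9]
7: 0x2d (blk 11, set 1) → L1-HIT  vc=[9]
8: 0x26 (blk 9, set 1) → VC-HIT  vc=[11]
9: 0x2e (blk 11, set 1) → VC-HIT  vc=[9]
10: 0x2c (blk 11, set 1) → L1-HIT  vc=[9]
11: 0x27 (blk 9, set 1) → VC-HIT  vc=[11]
12: 0x2e (blk 11, set 1) → VC-HIT  vc=[9]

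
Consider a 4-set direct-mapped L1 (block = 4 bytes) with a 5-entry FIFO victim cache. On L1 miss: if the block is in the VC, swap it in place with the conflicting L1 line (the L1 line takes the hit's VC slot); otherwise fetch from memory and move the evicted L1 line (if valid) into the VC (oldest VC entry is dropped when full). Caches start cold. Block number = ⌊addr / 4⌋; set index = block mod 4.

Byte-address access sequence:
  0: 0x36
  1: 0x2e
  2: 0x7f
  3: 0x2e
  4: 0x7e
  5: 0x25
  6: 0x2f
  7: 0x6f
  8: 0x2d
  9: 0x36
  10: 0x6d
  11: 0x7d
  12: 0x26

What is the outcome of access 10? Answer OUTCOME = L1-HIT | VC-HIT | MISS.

OUTCOME = VC-HIT

  [0] addr=0x36 blk=13 s=1: MISS | VC []
  [1] addr=0x2e blk=11 s=3: MISS | VC []
  [2] addr=0x7f blk=31 s=3: MISS | VC [11]
  [3] addr=0x2e blk=11 s=3: VC-HIT | VC [31]
  [4] addr=0x7e blk=31 s=3: VC-HIT | VC [11]
  [5] addr=0x25 blk=9 s=1: MISS | VC [11, 13]
  [6] addr=0x2f blk=11 s=3: VC-HIT | VC [31, 13]
  [7] addr=0x6f blk=27 s=3: MISS | VC [31, 13, 11]
  [8] addr=0x2d blk=11 s=3: VC-HIT | VC [31, 13, 27]
  [9] addr=0x36 blk=13 s=1: VC-HIT | VC [31, 9, 27]
  [10] addr=0x6d blk=27 s=3: VC-HIT | VC [31, 9, 11]
  [11] addr=0x7d blk=31 s=3: VC-HIT | VC [27, 9, 11]
  [12] addr=0x26 blk=9 s=1: VC-HIT | VC [27, 13, 11]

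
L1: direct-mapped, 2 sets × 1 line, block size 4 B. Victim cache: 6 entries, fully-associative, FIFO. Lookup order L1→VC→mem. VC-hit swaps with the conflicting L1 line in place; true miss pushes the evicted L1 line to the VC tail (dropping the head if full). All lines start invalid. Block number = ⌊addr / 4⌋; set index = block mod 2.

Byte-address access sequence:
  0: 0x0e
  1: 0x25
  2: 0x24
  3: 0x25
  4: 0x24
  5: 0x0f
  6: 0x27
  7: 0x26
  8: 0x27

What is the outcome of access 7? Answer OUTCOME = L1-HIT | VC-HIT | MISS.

OUTCOME = L1-HIT

#0 0xe→b3/s1 MISS; vc=[]
#1 0x25→b9/s1 MISS; vc=[3]
#2 0x24→b9/s1 L1-HIT; vc=[3]
#3 0x25→b9/s1 L1-HIT; vc=[3]
#4 0x24→b9/s1 L1-HIT; vc=[3]
#5 0xf→b3/s1 VC-HIT; vc=[9]
#6 0x27→b9/s1 VC-HIT; vc=[3]
#7 0x26→b9/s1 L1-HIT; vc=[3]
#8 0x27→b9/s1 L1-HIT; vc=[3]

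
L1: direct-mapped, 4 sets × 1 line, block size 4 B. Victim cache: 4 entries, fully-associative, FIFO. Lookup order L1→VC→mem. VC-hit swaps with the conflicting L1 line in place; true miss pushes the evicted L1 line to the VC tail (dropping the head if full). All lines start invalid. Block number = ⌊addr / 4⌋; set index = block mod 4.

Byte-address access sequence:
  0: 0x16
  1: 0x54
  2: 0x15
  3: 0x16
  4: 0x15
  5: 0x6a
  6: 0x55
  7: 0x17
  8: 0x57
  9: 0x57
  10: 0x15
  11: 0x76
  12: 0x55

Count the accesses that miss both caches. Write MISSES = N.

MISSES = 4

0: 0x16 (blk 5, set 1) → MISS  vc=[]
1: 0x54 (blk 21, set 1) → MISS  vc=[5]
2: 0x15 (blk 5, set 1) → VC-HIT  vc=[21]
3: 0x16 (blk 5, set 1) → L1-HIT  vc=[21]
4: 0x15 (blk 5, set 1) → L1-HIT  vc=[21]
5: 0x6a (blk 26, set 2) → MISS  vc=[21]
6: 0x55 (blk 21, set 1) → VC-HIT  vc=[5]
7: 0x17 (blk 5, set 1) → VC-HIT  vc=[21]
8: 0x57 (blk 21, set 1) → VC-HIT  vc=[5]
9: 0x57 (blk 21, set 1) → L1-HIT  vc=[5]
10: 0x15 (blk 5, set 1) → VC-HIT  vc=[21]
11: 0x76 (blk 29, set 1) → MISS  vc=[21, 5]
12: 0x55 (blk 21, set 1) → VC-HIT  vc=[29, 5]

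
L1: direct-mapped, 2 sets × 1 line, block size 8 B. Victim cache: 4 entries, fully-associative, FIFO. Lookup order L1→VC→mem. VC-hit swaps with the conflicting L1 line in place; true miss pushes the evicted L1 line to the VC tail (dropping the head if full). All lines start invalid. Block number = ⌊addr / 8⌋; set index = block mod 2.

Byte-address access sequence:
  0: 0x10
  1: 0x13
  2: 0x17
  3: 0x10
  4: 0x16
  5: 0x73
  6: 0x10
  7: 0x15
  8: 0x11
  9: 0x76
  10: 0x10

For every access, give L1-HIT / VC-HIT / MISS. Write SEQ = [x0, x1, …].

SEQ = [MISS, L1-HIT, L1-HIT, L1-HIT, L1-HIT, MISS, VC-HIT, L1-HIT, L1-HIT, VC-HIT, VC-HIT]

#0 0x10→b2/s0 MISS; vc=[]
#1 0x13→b2/s0 L1-HIT; vc=[]
#2 0x17→b2/s0 L1-HIT; vc=[]
#3 0x10→b2/s0 L1-HIT; vc=[]
#4 0x16→b2/s0 L1-HIT; vc=[]
#5 0x73→b14/s0 MISS; vc=[2]
#6 0x10→b2/s0 VC-HIT; vc=[14]
#7 0x15→b2/s0 L1-HIT; vc=[14]
#8 0x11→b2/s0 L1-HIT; vc=[14]
#9 0x76→b14/s0 VC-HIT; vc=[2]
#10 0x10→b2/s0 VC-HIT; vc=[14]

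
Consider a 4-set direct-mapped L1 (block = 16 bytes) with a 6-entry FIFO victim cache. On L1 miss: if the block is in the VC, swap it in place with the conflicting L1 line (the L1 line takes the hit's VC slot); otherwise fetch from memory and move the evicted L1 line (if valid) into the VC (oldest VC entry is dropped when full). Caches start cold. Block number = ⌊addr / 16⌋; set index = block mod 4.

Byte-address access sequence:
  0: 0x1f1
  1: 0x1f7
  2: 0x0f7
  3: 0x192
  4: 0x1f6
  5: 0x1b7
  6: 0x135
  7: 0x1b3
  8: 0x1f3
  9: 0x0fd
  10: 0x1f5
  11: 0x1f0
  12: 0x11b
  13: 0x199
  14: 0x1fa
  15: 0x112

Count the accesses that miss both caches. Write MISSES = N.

  [0] addr=0x1f1 blk=31 s=3: MISS | VC []
  [1] addr=0x1f7 blk=31 s=3: L1-HIT | VC []
  [2] addr=0xf7 blk=15 s=3: MISS | VC [31]
  [3] addr=0x192 blk=25 s=1: MISS | VC [31]
  [4] addr=0x1f6 blk=31 s=3: VC-HIT | VC [15]
  [5] addr=0x1b7 blk=27 s=3: MISS | VC [15, 31]
  [6] addr=0x135 blk=19 s=3: MISS | VC [15, 31, 27]
  [7] addr=0x1b3 blk=27 s=3: VC-HIT | VC [15, 31, 19]
  [8] addr=0x1f3 blk=31 s=3: VC-HIT | VC [15, 27, 19]
  [9] addr=0xfd blk=15 s=3: VC-HIT | VC [31, 27, 19]
  [10] addr=0x1f5 blk=31 s=3: VC-HIT | VC [15, 27, 19]
  [11] addr=0x1f0 blk=31 s=3: L1-HIT | VC [15, 27, 19]
  [12] addr=0x11b blk=17 s=1: MISS | VC [15, 27, 19, 25]
  [13] addr=0x199 blk=25 s=1: VC-HIT | VC [15, 27, 19, 17]
  [14] addr=0x1fa blk=31 s=3: L1-HIT | VC [15, 27, 19, 17]
  [15] addr=0x112 blk=17 s=1: VC-HIT | VC [15, 27, 19, 25]

MISSES = 6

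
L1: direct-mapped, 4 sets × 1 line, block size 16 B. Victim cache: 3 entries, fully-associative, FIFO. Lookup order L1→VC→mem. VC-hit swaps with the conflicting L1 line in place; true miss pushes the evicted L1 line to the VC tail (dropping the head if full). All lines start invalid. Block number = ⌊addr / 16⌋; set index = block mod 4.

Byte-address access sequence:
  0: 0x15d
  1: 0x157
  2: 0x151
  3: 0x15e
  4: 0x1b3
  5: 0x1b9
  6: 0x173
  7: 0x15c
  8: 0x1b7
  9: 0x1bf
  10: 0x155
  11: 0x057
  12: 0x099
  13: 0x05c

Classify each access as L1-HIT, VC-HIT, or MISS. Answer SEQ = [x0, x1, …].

SEQ = [MISS, L1-HIT, L1-HIT, L1-HIT, MISS, L1-HIT, MISS, L1-HIT, VC-HIT, L1-HIT, L1-HIT, MISS, MISS, VC-HIT]

0: 0x15d (blk 21, set 1) → MISS  vc=[]
1: 0x157 (blk 21, set 1) → L1-HIT  vc=[]
2: 0x151 (blk 21, set 1) → L1-HIT  vc=[]
3: 0x15e (blk 21, set 1) → L1-HIT  vc=[]
4: 0x1b3 (blk 27, set 3) → MISS  vc=[]
5: 0x1b9 (blk 27, set 3) → L1-HIT  vc=[]
6: 0x173 (blk 23, set 3) → MISS  vc=[27]
7: 0x15c (blk 21, set 1) → L1-HIT  vc=[27]
8: 0x1b7 (blk 27, set 3) → VC-HIT  vc=[23]
9: 0x1bf (blk 27, set 3) → L1-HIT  vc=[23]
10: 0x155 (blk 21, set 1) → L1-HIT  vc=[23]
11: 0x57 (blk 5, set 1) → MISS  vc=[23, 21]
12: 0x99 (blk 9, set 1) → MISS  vc=[23, 21, 5]
13: 0x5c (blk 5, set 1) → VC-HIT  vc=[23, 21, 9]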